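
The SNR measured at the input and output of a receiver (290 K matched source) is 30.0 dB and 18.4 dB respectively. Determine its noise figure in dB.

11.6 dB

NF (dB) = SNR_in(dB) − SNR_out(dB) when the source is at T₀
NF = 30.0 − 18.4 = 11.6 dB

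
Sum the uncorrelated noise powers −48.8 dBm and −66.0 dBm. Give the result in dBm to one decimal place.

Convert to linear, add, convert back:
P₁ = 1.32×10⁻⁸ W, P₂ = 2.51×10⁻¹⁰ W
P_tot = 1.34×10⁻⁸ W → 10 log₁₀(P_tot / 10⁻³) = −48.7 dBm

−48.7 dBm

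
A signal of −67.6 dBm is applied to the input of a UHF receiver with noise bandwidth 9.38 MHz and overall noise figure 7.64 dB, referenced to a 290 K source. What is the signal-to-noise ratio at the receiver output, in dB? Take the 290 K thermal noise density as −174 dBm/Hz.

Noise floor: N = −174 + 10 log₁₀(B) + NF
10 log₁₀(9.38×10⁶) = 69.72 dB
N = −174 + 69.72 + 7.64 = −96.64 dBm
SNR = P_sig − N = −67.6 − (−96.64) = 29.04 dB → 29.0 dB

29.0 dB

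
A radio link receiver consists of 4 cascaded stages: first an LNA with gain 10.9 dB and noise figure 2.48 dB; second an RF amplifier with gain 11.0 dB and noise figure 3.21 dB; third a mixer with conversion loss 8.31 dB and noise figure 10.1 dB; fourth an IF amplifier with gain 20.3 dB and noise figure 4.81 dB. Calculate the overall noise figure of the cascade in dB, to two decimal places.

Convert to linear (a loss of L dB is a gain of −L dB): F_i = 10^(NF_i/10), G_i = 10^(G_i,dB/10)
  Stage 1: F_1 = 10^(2.48/10) = 1.770, G_1 = 10^(10.9/10) = 12.30
  Stage 2: F_2 = 10^(3.21/10) = 2.094, G_2 = 10^(11.0/10) = 12.59
  Stage 3: F_3 = 10^(10.1/10) = 10.23, G_3 = 10^(−8.31/10) = 0.1476
  Stage 4: F_4 = 10^(4.81/10) = 3.027, G_4 = 10^(20.3/10) = 107.2
Friis cascade:
  F = 1.770 + (2.094 − 1)/12.30 + (10.23 − 1)/154.9 + (3.027 − 1)/22.86 = 2.007
NF = 10 log₁₀(2.007) = 3.03 dB

3.03 dB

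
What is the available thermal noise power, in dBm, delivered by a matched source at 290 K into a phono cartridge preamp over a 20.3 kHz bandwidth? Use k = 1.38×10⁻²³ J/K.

−130.9 dBm

P_n = kTB = 1.38×10⁻²³ × 290 × 2.03×10⁴ = 8.12×10⁻¹⁷ W
In dBm: 10 log₁₀(8.12×10⁻¹⁷ / 10⁻³) = −130.9 dBm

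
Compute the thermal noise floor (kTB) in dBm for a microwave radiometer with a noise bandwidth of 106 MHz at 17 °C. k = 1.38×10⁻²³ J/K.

T = 17 °C + 273.15 = 290.15 K
P_n = kTB = 1.38×10⁻²³ × 290.15 × 1.06×10⁸ = 4.24×10⁻¹³ W
In dBm: 10 log₁₀(4.24×10⁻¹³ / 10⁻³) = −93.7 dBm

−93.7 dBm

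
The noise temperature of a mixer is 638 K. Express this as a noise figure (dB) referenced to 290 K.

5.05 dB

F = 1 + T_e/T₀ = 1 + 638/290 = 3.2
NF = 10 log₁₀(3.2) = 5.05 dB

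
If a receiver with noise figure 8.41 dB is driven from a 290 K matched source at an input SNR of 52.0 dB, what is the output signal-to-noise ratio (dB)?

43.59 dB

By definition F = SNR_in/SNR_out, so in dB: SNR_out = SNR_in − NF
SNR_out = 52.0 − 8.41 = 43.59 dB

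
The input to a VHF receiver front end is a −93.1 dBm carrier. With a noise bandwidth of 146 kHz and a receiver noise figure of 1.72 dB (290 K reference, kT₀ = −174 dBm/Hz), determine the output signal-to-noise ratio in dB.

Noise floor: N = −174 + 10 log₁₀(B) + NF
10 log₁₀(1.46×10⁵) = 51.64 dB
N = −174 + 51.64 + 1.72 = −120.64 dBm
SNR = P_sig − N = −93.1 − (−120.64) = 27.54 dB → 27.5 dB

27.5 dB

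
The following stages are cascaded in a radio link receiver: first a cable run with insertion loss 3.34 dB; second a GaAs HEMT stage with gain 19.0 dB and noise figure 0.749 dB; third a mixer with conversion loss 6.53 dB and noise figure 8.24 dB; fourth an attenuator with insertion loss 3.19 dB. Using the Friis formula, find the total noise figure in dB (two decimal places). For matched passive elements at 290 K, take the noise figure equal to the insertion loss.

Convert to linear (a loss of L dB is a gain of −L dB): F_i = 10^(NF_i/10), G_i = 10^(G_i,dB/10)
  Stage 1: F_1 = 10^(3.34/10) = 2.158, G_1 = 10^(−3.34/10) = 0.4634
  Stage 2: F_2 = 10^(0.749/10) = 1.188, G_2 = 10^(19.0/10) = 79.43
  Stage 3: F_3 = 10^(8.24/10) = 6.668, G_3 = 10^(−6.53/10) = 0.2223
  Stage 4: F_4 = 10^(3.19/10) = 2.084, G_4 = 10^(−3.19/10) = 0.4797
Friis cascade:
  F = 2.158 + (1.188 − 1)/0.4634 + (6.668 − 1)/36.81 + (2.084 − 1)/8.185 = 2.850
NF = 10 log₁₀(2.850) = 4.55 dB

4.55 dB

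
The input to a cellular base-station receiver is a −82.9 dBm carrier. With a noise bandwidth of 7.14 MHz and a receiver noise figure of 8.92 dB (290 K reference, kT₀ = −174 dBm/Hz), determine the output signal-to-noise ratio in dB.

Noise floor: N = −174 + 10 log₁₀(B) + NF
10 log₁₀(7.14×10⁶) = 68.54 dB
N = −174 + 68.54 + 8.92 = −96.54 dBm
SNR = P_sig − N = −82.9 − (−96.54) = 13.64 dB → 13.6 dB

13.6 dB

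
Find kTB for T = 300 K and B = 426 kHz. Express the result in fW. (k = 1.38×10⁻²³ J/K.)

P_n = kTB = 1.38×10⁻²³ × 300 × 4.26×10⁵ = 1.76×10⁻¹⁵ W = 1.76 fW

1.76 fW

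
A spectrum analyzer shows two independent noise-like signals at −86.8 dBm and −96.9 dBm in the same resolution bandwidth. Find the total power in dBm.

−86.4 dBm

Convert to linear, add, convert back:
P₁ = 2.09×10⁻¹² W, P₂ = 2.04×10⁻¹³ W
P_tot = 2.29×10⁻¹² W → 10 log₁₀(P_tot / 10⁻³) = −86.4 dBm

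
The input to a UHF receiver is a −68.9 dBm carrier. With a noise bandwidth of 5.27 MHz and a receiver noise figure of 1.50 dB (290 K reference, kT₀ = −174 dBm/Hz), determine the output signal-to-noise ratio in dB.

Noise floor: N = −174 + 10 log₁₀(B) + NF
10 log₁₀(5.27×10⁶) = 67.22 dB
N = −174 + 67.22 + 1.50 = −105.28 dBm
SNR = P_sig − N = −68.9 − (−105.28) = 36.38 dB → 36.4 dB

36.4 dB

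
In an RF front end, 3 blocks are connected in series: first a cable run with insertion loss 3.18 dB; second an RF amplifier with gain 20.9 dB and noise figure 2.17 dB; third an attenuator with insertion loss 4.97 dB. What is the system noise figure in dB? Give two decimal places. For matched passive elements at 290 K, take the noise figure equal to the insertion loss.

Convert to linear (a loss of L dB is a gain of −L dB): F_i = 10^(NF_i/10), G_i = 10^(G_i,dB/10)
  Stage 1: F_1 = 10^(3.18/10) = 2.080, G_1 = 10^(−3.18/10) = 0.4808
  Stage 2: F_2 = 10^(2.17/10) = 1.648, G_2 = 10^(20.9/10) = 123.0
  Stage 3: F_3 = 10^(4.97/10) = 3.141, G_3 = 10^(−4.97/10) = 0.3184
Friis cascade:
  F = 2.080 + (1.648 − 1)/0.4808 + (3.141 − 1)/59.16 = 3.464
NF = 10 log₁₀(3.464) = 5.40 dB

5.40 dB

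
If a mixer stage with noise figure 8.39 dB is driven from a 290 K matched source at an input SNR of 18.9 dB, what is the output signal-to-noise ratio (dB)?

10.51 dB

By definition F = SNR_in/SNR_out, so in dB: SNR_out = SNR_in − NF
SNR_out = 18.9 − 8.39 = 10.51 dB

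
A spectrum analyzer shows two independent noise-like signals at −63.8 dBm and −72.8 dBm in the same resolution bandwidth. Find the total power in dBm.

−63.3 dBm

Convert to linear, add, convert back:
P₁ = 4.17×10⁻¹⁰ W, P₂ = 5.25×10⁻¹¹ W
P_tot = 4.69×10⁻¹⁰ W → 10 log₁₀(P_tot / 10⁻³) = −63.3 dBm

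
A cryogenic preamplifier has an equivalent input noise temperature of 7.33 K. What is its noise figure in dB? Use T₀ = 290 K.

F = 1 + T_e/T₀ = 1 + 7.33/290 = 1.02528
NF = 10 log₁₀(1.02528) = 0.108 dB

0.108 dB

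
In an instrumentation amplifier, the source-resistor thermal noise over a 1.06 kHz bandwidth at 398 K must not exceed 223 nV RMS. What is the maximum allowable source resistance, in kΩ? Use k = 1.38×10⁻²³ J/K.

Johnson–Nyquist: V_n = √(4kTRB) ⇒ R = V_n² / (4kTB)
4kTB = 4 × 1.38×10⁻²³ × 398 × 1.06×10³ = 2.33×10⁻¹⁷
R = (2.23×10⁻⁷)² / 2.33×10⁻¹⁷ = 2.14×10³ Ω = 2.14 kΩ

2.14 kΩ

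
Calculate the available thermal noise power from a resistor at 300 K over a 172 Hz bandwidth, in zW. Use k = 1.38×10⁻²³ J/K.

712 zW

P_n = kTB = 1.38×10⁻²³ × 300 × 1.72×10² = 7.12×10⁻¹⁹ W = 712 zW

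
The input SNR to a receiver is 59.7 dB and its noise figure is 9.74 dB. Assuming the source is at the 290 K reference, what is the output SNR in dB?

By definition F = SNR_in/SNR_out, so in dB: SNR_out = SNR_in − NF
SNR_out = 59.7 − 9.74 = 49.96 dB

49.96 dB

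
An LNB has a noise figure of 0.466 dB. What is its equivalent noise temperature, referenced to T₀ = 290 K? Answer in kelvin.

F = 10^(0.466/10) = 1.11327
T_e = (F − 1)·T₀ = (1.11327 − 1) × 290 = 32.8 K

32.8 K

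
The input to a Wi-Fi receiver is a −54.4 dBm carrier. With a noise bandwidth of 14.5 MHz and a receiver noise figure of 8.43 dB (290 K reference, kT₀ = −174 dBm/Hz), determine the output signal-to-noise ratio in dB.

39.6 dB

Noise floor: N = −174 + 10 log₁₀(B) + NF
10 log₁₀(1.45×10⁷) = 71.61 dB
N = −174 + 71.61 + 8.43 = −93.96 dBm
SNR = P_sig − N = −54.4 − (−93.96) = 39.56 dB → 39.6 dB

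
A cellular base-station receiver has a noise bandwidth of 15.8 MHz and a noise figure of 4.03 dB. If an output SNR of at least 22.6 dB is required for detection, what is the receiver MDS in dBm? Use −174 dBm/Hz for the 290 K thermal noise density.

Sensitivity = −174 + 10 log₁₀(B) + NF + SNR_min
= −174 + 71.99 + 4.03 + 22.6
= −75.38 dBm → −75.4 dBm

−75.4 dBm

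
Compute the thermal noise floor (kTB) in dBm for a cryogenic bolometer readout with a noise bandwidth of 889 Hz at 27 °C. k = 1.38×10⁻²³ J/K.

−144.3 dBm

T = 27 °C + 273.15 = 300.15 K
P_n = kTB = 1.38×10⁻²³ × 300.15 × 8.89×10² = 3.68×10⁻¹⁸ W
In dBm: 10 log₁₀(3.68×10⁻¹⁸ / 10⁻³) = −144.3 dBm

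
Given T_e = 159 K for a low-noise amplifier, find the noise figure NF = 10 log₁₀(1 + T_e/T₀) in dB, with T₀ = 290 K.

1.90 dB

F = 1 + T_e/T₀ = 1 + 159/290 = 1.54828
NF = 10 log₁₀(1.54828) = 1.90 dB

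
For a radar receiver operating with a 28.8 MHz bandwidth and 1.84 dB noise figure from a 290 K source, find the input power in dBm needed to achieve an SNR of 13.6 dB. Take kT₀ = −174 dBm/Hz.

Sensitivity = −174 + 10 log₁₀(B) + NF + SNR_min
= −174 + 74.59 + 1.84 + 13.6
= −83.97 dBm → −84.0 dBm

−84.0 dBm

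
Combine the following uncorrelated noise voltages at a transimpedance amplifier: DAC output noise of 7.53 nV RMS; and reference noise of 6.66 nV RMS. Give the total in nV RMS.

10.1 nV

Uncorrelated sources add in power (mean-square): V_tot = √(ΣV_i²)
V_tot = √[(7.53×10⁻⁹)² + (6.66×10⁻⁹)²] = 1.01×10⁻⁸ V = 10.1 nV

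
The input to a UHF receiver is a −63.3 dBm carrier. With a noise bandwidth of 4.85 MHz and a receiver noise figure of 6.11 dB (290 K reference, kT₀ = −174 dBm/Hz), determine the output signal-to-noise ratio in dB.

Noise floor: N = −174 + 10 log₁₀(B) + NF
10 log₁₀(4.85×10⁶) = 66.86 dB
N = −174 + 66.86 + 6.11 = −101.03 dBm
SNR = P_sig − N = −63.3 − (−101.03) = 37.73 dB → 37.7 dB

37.7 dB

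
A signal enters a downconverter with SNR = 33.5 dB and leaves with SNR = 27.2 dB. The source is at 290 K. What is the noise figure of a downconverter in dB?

6.3 dB

NF (dB) = SNR_in(dB) − SNR_out(dB) when the source is at T₀
NF = 33.5 − 27.2 = 6.3 dB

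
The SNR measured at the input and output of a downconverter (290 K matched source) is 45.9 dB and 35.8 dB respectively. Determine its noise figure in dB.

10.1 dB

NF (dB) = SNR_in(dB) − SNR_out(dB) when the source is at T₀
NF = 45.9 − 35.8 = 10.1 dB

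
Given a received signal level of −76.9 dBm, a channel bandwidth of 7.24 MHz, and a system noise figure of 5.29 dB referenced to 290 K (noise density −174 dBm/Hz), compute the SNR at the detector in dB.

Noise floor: N = −174 + 10 log₁₀(B) + NF
10 log₁₀(7.24×10⁶) = 68.6 dB
N = −174 + 68.6 + 5.29 = −100.11 dBm
SNR = P_sig − N = −76.9 − (−100.11) = 23.21 dB → 23.2 dB

23.2 dB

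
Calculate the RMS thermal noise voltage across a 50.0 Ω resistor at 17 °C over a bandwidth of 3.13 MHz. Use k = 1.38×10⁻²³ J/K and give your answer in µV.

1.58 µV

T = 17 °C + 273.15 = 290.15 K
V_n = √(4kTRB)
4kTRB = 4 × 1.38×10⁻²³ × 290.15 × 5.00×10¹ × 3.13×10⁶ = 2.51×10⁻¹² V²
V_n = √(2.51×10⁻¹²) = 1.58×10⁻⁶ V = 1.58 µV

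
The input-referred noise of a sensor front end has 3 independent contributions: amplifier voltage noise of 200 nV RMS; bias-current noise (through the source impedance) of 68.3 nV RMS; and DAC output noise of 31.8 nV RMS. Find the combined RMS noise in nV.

Uncorrelated sources add in power (mean-square): V_tot = √(ΣV_i²)
V_tot = √[(2.00×10⁻⁷)² + (6.83×10⁻⁸)² + (3.18×10⁻⁸)²] = 2.14×10⁻⁷ V = 214 nV

214 nV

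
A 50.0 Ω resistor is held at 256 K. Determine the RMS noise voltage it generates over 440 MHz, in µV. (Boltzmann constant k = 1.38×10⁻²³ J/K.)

17.6 µV

V_n = √(4kTRB)
4kTRB = 4 × 1.38×10⁻²³ × 256 × 5.00×10¹ × 4.40×10⁸ = 3.11×10⁻¹⁰ V²
V_n = √(3.11×10⁻¹⁰) = 1.76×10⁻⁵ V = 17.6 µV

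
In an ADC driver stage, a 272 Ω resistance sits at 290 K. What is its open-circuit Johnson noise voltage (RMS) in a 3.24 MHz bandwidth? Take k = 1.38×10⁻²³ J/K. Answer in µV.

3.76 µV

V_n = √(4kTRB)
4kTRB = 4 × 1.38×10⁻²³ × 290 × 2.72×10² × 3.24×10⁶ = 1.41×10⁻¹¹ V²
V_n = √(1.41×10⁻¹¹) = 3.76×10⁻⁶ V = 3.76 µV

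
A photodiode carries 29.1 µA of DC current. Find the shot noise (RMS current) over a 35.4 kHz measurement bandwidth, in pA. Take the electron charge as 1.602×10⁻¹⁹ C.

575 pA

I_n = √(2qI·B)
2qI·B = 2 × 1.602×10⁻¹⁹ × 2.91×10⁻⁵ × 3.54×10⁴ = 3.30×10⁻¹⁹ A²
I_n = √(3.30×10⁻¹⁹) = 5.75×10⁻¹⁰ A = 575 pA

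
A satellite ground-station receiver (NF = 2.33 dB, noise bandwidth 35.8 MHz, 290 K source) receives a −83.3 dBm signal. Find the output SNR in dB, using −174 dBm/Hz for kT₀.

12.8 dB

Noise floor: N = −174 + 10 log₁₀(B) + NF
10 log₁₀(3.58×10⁷) = 75.54 dB
N = −174 + 75.54 + 2.33 = −96.13 dBm
SNR = P_sig − N = −83.3 − (−96.13) = 12.83 dB → 12.8 dB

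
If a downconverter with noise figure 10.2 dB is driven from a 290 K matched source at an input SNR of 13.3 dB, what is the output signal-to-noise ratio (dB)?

By definition F = SNR_in/SNR_out, so in dB: SNR_out = SNR_in − NF
SNR_out = 13.3 − 10.2 = 3.1 dB

3.1 dB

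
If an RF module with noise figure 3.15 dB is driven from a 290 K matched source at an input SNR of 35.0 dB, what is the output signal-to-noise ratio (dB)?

31.85 dB

By definition F = SNR_in/SNR_out, so in dB: SNR_out = SNR_in − NF
SNR_out = 35.0 − 3.15 = 31.85 dB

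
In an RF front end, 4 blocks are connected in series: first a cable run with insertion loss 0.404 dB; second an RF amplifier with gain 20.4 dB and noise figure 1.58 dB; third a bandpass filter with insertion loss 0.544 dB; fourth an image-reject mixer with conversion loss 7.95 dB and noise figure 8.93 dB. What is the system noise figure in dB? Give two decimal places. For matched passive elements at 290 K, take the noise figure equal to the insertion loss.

2.20 dB

Convert to linear (a loss of L dB is a gain of −L dB): F_i = 10^(NF_i/10), G_i = 10^(G_i,dB/10)
  Stage 1: F_1 = 10^(0.404/10) = 1.097, G_1 = 10^(−0.404/10) = 0.9112
  Stage 2: F_2 = 10^(1.58/10) = 1.439, G_2 = 10^(20.4/10) = 109.6
  Stage 3: F_3 = 10^(0.544/10) = 1.133, G_3 = 10^(−0.544/10) = 0.8823
  Stage 4: F_4 = 10^(8.93/10) = 7.816, G_4 = 10^(−7.95/10) = 0.1603
Friis cascade:
  F = 1.097 + (1.439 − 1)/0.9112 + (1.133 − 1)/99.91 + (7.816 − 1)/88.15 = 1.658
NF = 10 log₁₀(1.658) = 2.20 dB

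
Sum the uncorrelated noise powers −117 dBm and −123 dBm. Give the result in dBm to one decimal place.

Convert to linear, add, convert back:
P₁ = 2.00×10⁻¹⁵ W, P₂ = 5.01×10⁻¹⁶ W
P_tot = 2.50×10⁻¹⁵ W → 10 log₁₀(P_tot / 10⁻³) = −116.0 dBm

−116.0 dBm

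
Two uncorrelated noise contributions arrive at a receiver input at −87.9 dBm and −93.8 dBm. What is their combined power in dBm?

Convert to linear, add, convert back:
P₁ = 1.62×10⁻¹² W, P₂ = 4.17×10⁻¹³ W
P_tot = 2.04×10⁻¹² W → 10 log₁₀(P_tot / 10⁻³) = −86.9 dBm

−86.9 dBm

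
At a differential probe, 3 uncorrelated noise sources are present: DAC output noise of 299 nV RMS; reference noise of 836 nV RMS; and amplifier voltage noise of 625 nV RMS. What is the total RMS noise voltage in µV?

Uncorrelated sources add in power (mean-square): V_tot = √(ΣV_i²)
V_tot = √[(2.99×10⁻⁷)² + (8.36×10⁻⁷)² + (6.25×10⁻⁷)²] = 1.09×10⁻⁶ V = 1.09 µV

1.09 µV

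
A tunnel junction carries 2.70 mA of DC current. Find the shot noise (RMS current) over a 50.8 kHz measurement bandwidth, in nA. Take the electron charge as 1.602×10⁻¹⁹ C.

6.63 nA

I_n = √(2qI·B)
2qI·B = 2 × 1.602×10⁻¹⁹ × 2.70×10⁻³ × 5.08×10⁴ = 4.39×10⁻¹⁷ A²
I_n = √(4.39×10⁻¹⁷) = 6.63×10⁻⁹ A = 6.63 nA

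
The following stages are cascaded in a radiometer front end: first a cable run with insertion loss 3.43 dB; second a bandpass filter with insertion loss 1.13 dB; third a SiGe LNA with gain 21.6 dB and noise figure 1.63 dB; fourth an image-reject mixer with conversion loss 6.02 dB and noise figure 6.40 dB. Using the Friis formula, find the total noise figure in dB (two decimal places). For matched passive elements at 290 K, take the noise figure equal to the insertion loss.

Convert to linear (a loss of L dB is a gain of −L dB): F_i = 10^(NF_i/10), G_i = 10^(G_i,dB/10)
  Stage 1: F_1 = 10^(3.43/10) = 2.203, G_1 = 10^(−3.43/10) = 0.4539
  Stage 2: F_2 = 10^(1.13/10) = 1.297, G_2 = 10^(−1.13/10) = 0.7709
  Stage 3: F_3 = 10^(1.63/10) = 1.455, G_3 = 10^(21.6/10) = 144.5
  Stage 4: F_4 = 10^(6.40/10) = 4.365, G_4 = 10^(−6.02/10) = 0.2500
Friis cascade:
  F = 2.203 + (1.297 − 1)/0.4539 + (1.455 − 1)/0.3499 + (4.365 − 1)/50.58 = 4.226
NF = 10 log₁₀(4.226) = 6.26 dB

6.26 dB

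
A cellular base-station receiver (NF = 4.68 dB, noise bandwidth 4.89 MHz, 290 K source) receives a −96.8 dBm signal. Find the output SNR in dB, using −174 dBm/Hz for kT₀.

Noise floor: N = −174 + 10 log₁₀(B) + NF
10 log₁₀(4.89×10⁶) = 66.89 dB
N = −174 + 66.89 + 4.68 = −102.43 dBm
SNR = P_sig − N = −96.8 − (−102.43) = 5.63 dB → 5.6 dB

5.6 dB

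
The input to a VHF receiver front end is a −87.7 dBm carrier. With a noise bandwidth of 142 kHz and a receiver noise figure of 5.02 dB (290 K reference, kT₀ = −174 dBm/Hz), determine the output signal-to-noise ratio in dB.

29.8 dB

Noise floor: N = −174 + 10 log₁₀(B) + NF
10 log₁₀(1.42×10⁵) = 51.52 dB
N = −174 + 51.52 + 5.02 = −117.46 dBm
SNR = P_sig − N = −87.7 − (−117.46) = 29.76 dB → 29.8 dB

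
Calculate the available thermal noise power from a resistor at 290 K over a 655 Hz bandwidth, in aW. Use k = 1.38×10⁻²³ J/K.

P_n = kTB = 1.38×10⁻²³ × 290 × 6.55×10² = 2.62×10⁻¹⁸ W = 2.62 aW

2.62 aW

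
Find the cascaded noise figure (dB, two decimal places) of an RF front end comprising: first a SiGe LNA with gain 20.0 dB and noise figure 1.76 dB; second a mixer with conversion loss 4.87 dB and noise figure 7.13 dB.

1.88 dB

Convert to linear (a loss of L dB is a gain of −L dB): F_i = 10^(NF_i/10), G_i = 10^(G_i,dB/10)
  Stage 1: F_1 = 10^(1.76/10) = 1.500, G_1 = 10^(20.0/10) = 100.0
  Stage 2: F_2 = 10^(7.13/10) = 5.164, G_2 = 10^(−4.87/10) = 0.3258
Friis cascade:
  F = 1.500 + (5.164 − 1)/100.0 = 1.541
NF = 10 log₁₀(1.541) = 1.88 dB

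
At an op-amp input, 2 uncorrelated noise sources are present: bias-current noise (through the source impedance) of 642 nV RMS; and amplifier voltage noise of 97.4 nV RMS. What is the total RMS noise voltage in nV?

Uncorrelated sources add in power (mean-square): V_tot = √(ΣV_i²)
V_tot = √[(6.42×10⁻⁷)² + (9.74×10⁻⁸)²] = 6.49×10⁻⁷ V = 649 nV

649 nV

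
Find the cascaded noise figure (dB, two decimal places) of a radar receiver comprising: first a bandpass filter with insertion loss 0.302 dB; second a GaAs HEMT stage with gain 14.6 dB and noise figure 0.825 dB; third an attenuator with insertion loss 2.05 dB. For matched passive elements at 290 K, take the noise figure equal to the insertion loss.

Convert to linear (a loss of L dB is a gain of −L dB): F_i = 10^(NF_i/10), G_i = 10^(G_i,dB/10)
  Stage 1: F_1 = 10^(0.302/10) = 1.072, G_1 = 10^(−0.302/10) = 0.9328
  Stage 2: F_2 = 10^(0.825/10) = 1.209, G_2 = 10^(14.6/10) = 28.84
  Stage 3: F_3 = 10^(2.05/10) = 1.603, G_3 = 10^(−2.05/10) = 0.6237
Friis cascade:
  F = 1.072 + (1.209 − 1)/0.9328 + (1.603 − 1)/26.90 = 1.319
NF = 10 log₁₀(1.319) = 1.20 dB

1.20 dB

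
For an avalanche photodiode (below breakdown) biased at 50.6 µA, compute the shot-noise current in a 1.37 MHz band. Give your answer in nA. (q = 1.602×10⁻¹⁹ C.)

4.71 nA

I_n = √(2qI·B)
2qI·B = 2 × 1.602×10⁻¹⁹ × 5.06×10⁻⁵ × 1.37×10⁶ = 2.22×10⁻¹⁷ A²
I_n = √(2.22×10⁻¹⁷) = 4.71×10⁻⁹ A = 4.71 nA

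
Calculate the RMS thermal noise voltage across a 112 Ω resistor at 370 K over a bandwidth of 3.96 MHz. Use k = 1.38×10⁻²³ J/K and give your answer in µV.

V_n = √(4kTRB)
4kTRB = 4 × 1.38×10⁻²³ × 370 × 1.12×10² × 3.96×10⁶ = 9.06×10⁻¹² V²
V_n = √(9.06×10⁻¹²) = 3.01×10⁻⁶ V = 3.01 µV

3.01 µV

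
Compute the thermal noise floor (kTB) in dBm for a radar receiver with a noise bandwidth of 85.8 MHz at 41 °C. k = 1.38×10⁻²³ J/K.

T = 41 °C + 273.15 = 314.15 K
P_n = kTB = 1.38×10⁻²³ × 314.15 × 8.58×10⁷ = 3.72×10⁻¹³ W
In dBm: 10 log₁₀(3.72×10⁻¹³ / 10⁻³) = −94.3 dBm

−94.3 dBm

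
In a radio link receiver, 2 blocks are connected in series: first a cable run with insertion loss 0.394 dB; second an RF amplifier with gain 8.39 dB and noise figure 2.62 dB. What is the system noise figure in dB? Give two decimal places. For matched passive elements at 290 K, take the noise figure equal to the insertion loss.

Convert to linear (a loss of L dB is a gain of −L dB): F_i = 10^(NF_i/10), G_i = 10^(G_i,dB/10)
  Stage 1: F_1 = 10^(0.394/10) = 1.095, G_1 = 10^(−0.394/10) = 0.9133
  Stage 2: F_2 = 10^(2.62/10) = 1.828, G_2 = 10^(8.39/10) = 6.902
Friis cascade:
  F = 1.095 + (1.828 − 1)/0.9133 = 2.002
NF = 10 log₁₀(2.002) = 3.01 dB

3.01 dB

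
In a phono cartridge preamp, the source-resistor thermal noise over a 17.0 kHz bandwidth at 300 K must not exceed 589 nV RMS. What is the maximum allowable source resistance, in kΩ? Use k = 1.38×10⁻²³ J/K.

1.23 kΩ

Johnson–Nyquist: V_n = √(4kTRB) ⇒ R = V_n² / (4kTB)
4kTB = 4 × 1.38×10⁻²³ × 300 × 1.70×10⁴ = 2.82×10⁻¹⁶
R = (5.89×10⁻⁷)² / 2.82×10⁻¹⁶ = 1.23×10³ Ω = 1.23 kΩ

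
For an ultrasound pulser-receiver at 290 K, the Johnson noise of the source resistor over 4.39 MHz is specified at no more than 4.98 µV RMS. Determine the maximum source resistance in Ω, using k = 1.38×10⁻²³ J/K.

353 Ω

Johnson–Nyquist: V_n = √(4kTRB) ⇒ R = V_n² / (4kTB)
4kTB = 4 × 1.38×10⁻²³ × 290 × 4.39×10⁶ = 7.03×10⁻¹⁴
R = (4.98×10⁻⁶)² / 7.03×10⁻¹⁴ = 3.53×10² Ω = 353 Ω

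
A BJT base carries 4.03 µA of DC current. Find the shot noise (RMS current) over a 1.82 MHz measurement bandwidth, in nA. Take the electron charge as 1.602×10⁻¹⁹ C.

I_n = √(2qI·B)
2qI·B = 2 × 1.602×10⁻¹⁹ × 4.03×10⁻⁶ × 1.82×10⁶ = 2.35×10⁻¹⁸ A²
I_n = √(2.35×10⁻¹⁸) = 1.53×10⁻⁹ A = 1.53 nA

1.53 nA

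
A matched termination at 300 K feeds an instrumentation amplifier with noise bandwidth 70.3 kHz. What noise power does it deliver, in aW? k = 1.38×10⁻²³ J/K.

291 aW

P_n = kTB = 1.38×10⁻²³ × 300 × 7.03×10⁴ = 2.91×10⁻¹⁶ W = 291 aW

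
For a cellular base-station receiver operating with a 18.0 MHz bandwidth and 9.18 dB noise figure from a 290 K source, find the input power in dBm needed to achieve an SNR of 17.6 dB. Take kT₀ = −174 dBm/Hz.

−74.7 dBm

Sensitivity = −174 + 10 log₁₀(B) + NF + SNR_min
= −174 + 72.55 + 9.18 + 17.6
= −74.67 dBm → −74.7 dBm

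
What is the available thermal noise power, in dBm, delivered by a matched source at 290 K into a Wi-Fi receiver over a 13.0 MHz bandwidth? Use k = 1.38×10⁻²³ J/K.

−102.8 dBm

P_n = kTB = 1.38×10⁻²³ × 290 × 1.30×10⁷ = 5.20×10⁻¹⁴ W
In dBm: 10 log₁₀(5.20×10⁻¹⁴ / 10⁻³) = −102.8 dBm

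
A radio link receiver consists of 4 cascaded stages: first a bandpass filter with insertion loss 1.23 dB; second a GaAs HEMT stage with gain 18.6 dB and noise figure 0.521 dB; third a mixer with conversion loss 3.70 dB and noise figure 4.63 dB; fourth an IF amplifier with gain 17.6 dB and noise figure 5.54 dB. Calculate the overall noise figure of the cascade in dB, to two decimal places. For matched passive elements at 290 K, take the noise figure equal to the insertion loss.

2.15 dB

Convert to linear (a loss of L dB is a gain of −L dB): F_i = 10^(NF_i/10), G_i = 10^(G_i,dB/10)
  Stage 1: F_1 = 10^(1.23/10) = 1.327, G_1 = 10^(−1.23/10) = 0.7534
  Stage 2: F_2 = 10^(0.521/10) = 1.127, G_2 = 10^(18.6/10) = 72.44
  Stage 3: F_3 = 10^(4.63/10) = 2.904, G_3 = 10^(−3.70/10) = 0.4266
  Stage 4: F_4 = 10^(5.54/10) = 3.581, G_4 = 10^(17.6/10) = 57.54
Friis cascade:
  F = 1.327 + (1.127 − 1)/0.7534 + (2.904 − 1)/54.58 + (3.581 − 1)/23.28 = 1.642
NF = 10 log₁₀(1.642) = 2.15 dB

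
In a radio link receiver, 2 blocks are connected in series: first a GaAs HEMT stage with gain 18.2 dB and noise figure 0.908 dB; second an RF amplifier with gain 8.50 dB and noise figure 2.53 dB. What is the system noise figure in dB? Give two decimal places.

0.95 dB

Convert to linear (a loss of L dB is a gain of −L dB): F_i = 10^(NF_i/10), G_i = 10^(G_i,dB/10)
  Stage 1: F_1 = 10^(0.908/10) = 1.233, G_1 = 10^(18.2/10) = 66.07
  Stage 2: F_2 = 10^(2.53/10) = 1.791, G_2 = 10^(8.50/10) = 7.079
Friis cascade:
  F = 1.233 + (1.791 − 1)/66.07 = 1.245
NF = 10 log₁₀(1.245) = 0.95 dB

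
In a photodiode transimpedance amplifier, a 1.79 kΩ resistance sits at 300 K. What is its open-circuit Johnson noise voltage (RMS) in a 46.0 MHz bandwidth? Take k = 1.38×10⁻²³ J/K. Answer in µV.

V_n = √(4kTRB)
4kTRB = 4 × 1.38×10⁻²³ × 300 × 1.79×10³ × 4.60×10⁷ = 1.36×10⁻⁹ V²
V_n = √(1.36×10⁻⁹) = 3.69×10⁻⁵ V = 36.9 µV

36.9 µV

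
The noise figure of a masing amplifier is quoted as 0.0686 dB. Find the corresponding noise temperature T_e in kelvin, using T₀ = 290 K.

4.62 K

F = 10^(0.0686/10) = 1.01592
T_e = (F − 1)·T₀ = (1.01592 − 1) × 290 = 4.62 K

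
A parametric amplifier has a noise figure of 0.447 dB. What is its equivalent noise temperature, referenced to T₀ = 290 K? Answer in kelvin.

F = 10^(0.447/10) = 1.10841
T_e = (F − 1)·T₀ = (1.10841 − 1) × 290 = 31.4 K

31.4 K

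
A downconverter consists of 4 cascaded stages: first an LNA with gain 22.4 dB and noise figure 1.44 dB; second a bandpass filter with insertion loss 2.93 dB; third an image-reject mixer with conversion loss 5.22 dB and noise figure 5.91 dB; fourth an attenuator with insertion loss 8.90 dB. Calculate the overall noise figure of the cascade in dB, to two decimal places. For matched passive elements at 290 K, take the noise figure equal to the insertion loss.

2.27 dB

Convert to linear (a loss of L dB is a gain of −L dB): F_i = 10^(NF_i/10), G_i = 10^(G_i,dB/10)
  Stage 1: F_1 = 10^(1.44/10) = 1.393, G_1 = 10^(22.4/10) = 173.8
  Stage 2: F_2 = 10^(2.93/10) = 1.963, G_2 = 10^(−2.93/10) = 0.5093
  Stage 3: F_3 = 10^(5.91/10) = 3.899, G_3 = 10^(−5.22/10) = 0.3006
  Stage 4: F_4 = 10^(8.90/10) = 7.762, G_4 = 10^(−8.90/10) = 0.1288
Friis cascade:
  F = 1.393 + (1.963 − 1)/173.8 + (3.899 − 1)/88.51 + (7.762 − 1)/26.61 = 1.686
NF = 10 log₁₀(1.686) = 2.27 dB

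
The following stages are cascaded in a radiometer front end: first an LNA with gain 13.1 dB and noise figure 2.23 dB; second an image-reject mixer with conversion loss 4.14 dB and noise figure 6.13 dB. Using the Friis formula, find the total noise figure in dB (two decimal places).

Convert to linear (a loss of L dB is a gain of −L dB): F_i = 10^(NF_i/10), G_i = 10^(G_i,dB/10)
  Stage 1: F_1 = 10^(2.23/10) = 1.671, G_1 = 10^(13.1/10) = 20.42
  Stage 2: F_2 = 10^(6.13/10) = 4.102, G_2 = 10^(−4.14/10) = 0.3855
Friis cascade:
  F = 1.671 + (4.102 − 1)/20.42 = 1.823
NF = 10 log₁₀(1.823) = 2.61 dB

2.61 dB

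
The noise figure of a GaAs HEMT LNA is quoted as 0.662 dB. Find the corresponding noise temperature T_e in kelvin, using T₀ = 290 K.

F = 10^(0.662/10) = 1.16466
T_e = (F − 1)·T₀ = (1.16466 − 1) × 290 = 47.8 K

47.8 K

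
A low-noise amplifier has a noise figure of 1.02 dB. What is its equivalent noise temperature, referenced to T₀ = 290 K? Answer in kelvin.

F = 10^(1.02/10) = 1.26474
T_e = (F − 1)·T₀ = (1.26474 − 1) × 290 = 76.8 K

76.8 K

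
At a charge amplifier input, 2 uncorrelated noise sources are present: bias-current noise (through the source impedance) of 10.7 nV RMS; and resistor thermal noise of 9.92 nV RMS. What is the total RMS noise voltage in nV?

Uncorrelated sources add in power (mean-square): V_tot = √(ΣV_i²)
V_tot = √[(1.07×10⁻⁸)² + (9.92×10⁻⁹)²] = 1.46×10⁻⁸ V = 14.6 nV

14.6 nV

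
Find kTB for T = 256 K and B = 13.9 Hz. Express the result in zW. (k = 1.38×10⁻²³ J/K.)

49.1 zW

P_n = kTB = 1.38×10⁻²³ × 256 × 1.39×10¹ = 4.91×10⁻²⁰ W = 49.1 zW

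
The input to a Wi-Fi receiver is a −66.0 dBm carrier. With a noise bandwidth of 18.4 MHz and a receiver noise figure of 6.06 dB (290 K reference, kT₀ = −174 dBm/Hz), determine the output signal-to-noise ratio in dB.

Noise floor: N = −174 + 10 log₁₀(B) + NF
10 log₁₀(1.84×10⁷) = 72.65 dB
N = −174 + 72.65 + 6.06 = −95.29 dBm
SNR = P_sig − N = −66.0 − (−95.29) = 29.29 dB → 29.3 dB

29.3 dB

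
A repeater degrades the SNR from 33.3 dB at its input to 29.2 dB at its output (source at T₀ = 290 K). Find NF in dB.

NF (dB) = SNR_in(dB) − SNR_out(dB) when the source is at T₀
NF = 33.3 − 29.2 = 4.1 dB

4.1 dB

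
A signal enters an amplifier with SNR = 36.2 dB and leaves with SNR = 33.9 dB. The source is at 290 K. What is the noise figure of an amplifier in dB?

2.3 dB

NF (dB) = SNR_in(dB) − SNR_out(dB) when the source is at T₀
NF = 36.2 − 33.9 = 2.3 dB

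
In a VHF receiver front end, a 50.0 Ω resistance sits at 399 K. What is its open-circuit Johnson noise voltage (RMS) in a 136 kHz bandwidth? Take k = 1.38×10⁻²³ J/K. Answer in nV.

387 nV

V_n = √(4kTRB)
4kTRB = 4 × 1.38×10⁻²³ × 399 × 5.00×10¹ × 1.36×10⁵ = 1.50×10⁻¹³ V²
V_n = √(1.50×10⁻¹³) = 3.87×10⁻⁷ V = 387 nV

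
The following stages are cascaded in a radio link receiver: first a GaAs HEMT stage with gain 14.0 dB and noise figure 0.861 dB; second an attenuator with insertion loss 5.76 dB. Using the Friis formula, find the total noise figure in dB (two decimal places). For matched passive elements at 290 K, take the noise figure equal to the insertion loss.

Convert to linear (a loss of L dB is a gain of −L dB): F_i = 10^(NF_i/10), G_i = 10^(G_i,dB/10)
  Stage 1: F_1 = 10^(0.861/10) = 1.219, G_1 = 10^(14.0/10) = 25.12
  Stage 2: F_2 = 10^(5.76/10) = 3.767, G_2 = 10^(−5.76/10) = 0.2655
Friis cascade:
  F = 1.219 + (3.767 − 1)/25.12 = 1.329
NF = 10 log₁₀(1.329) = 1.24 dB

1.24 dB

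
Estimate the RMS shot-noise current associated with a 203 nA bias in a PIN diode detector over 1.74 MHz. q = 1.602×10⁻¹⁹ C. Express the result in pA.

I_n = √(2qI·B)
2qI·B = 2 × 1.602×10⁻¹⁹ × 2.03×10⁻⁷ × 1.74×10⁶ = 1.13×10⁻¹⁹ A²
I_n = √(1.13×10⁻¹⁹) = 3.36×10⁻¹⁰ A = 336 pA

336 pA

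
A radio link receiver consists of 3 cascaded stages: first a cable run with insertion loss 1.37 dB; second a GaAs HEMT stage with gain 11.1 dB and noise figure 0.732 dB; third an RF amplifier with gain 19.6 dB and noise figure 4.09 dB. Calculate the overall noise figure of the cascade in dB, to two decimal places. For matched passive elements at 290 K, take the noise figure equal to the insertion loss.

2.53 dB

Convert to linear (a loss of L dB is a gain of −L dB): F_i = 10^(NF_i/10), G_i = 10^(G_i,dB/10)
  Stage 1: F_1 = 10^(1.37/10) = 1.371, G_1 = 10^(−1.37/10) = 0.7295
  Stage 2: F_2 = 10^(0.732/10) = 1.184, G_2 = 10^(11.1/10) = 12.88
  Stage 3: F_3 = 10^(4.09/10) = 2.564, G_3 = 10^(19.6/10) = 91.20
Friis cascade:
  F = 1.371 + (1.184 − 1)/0.7295 + (2.564 − 1)/9.397 = 1.789
NF = 10 log₁₀(1.789) = 2.53 dB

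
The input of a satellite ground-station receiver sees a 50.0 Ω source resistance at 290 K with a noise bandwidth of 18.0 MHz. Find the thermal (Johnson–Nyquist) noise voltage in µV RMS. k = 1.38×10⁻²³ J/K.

3.80 µV

V_n = √(4kTRB)
4kTRB = 4 × 1.38×10⁻²³ × 290 × 5.00×10¹ × 1.80×10⁷ = 1.44×10⁻¹¹ V²
V_n = √(1.44×10⁻¹¹) = 3.80×10⁻⁶ V = 3.80 µV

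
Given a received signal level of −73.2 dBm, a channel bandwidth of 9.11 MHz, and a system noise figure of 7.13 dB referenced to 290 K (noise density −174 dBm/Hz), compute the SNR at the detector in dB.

Noise floor: N = −174 + 10 log₁₀(B) + NF
10 log₁₀(9.11×10⁶) = 69.6 dB
N = −174 + 69.6 + 7.13 = −97.27 dBm
SNR = P_sig − N = −73.2 − (−97.27) = 24.07 dB → 24.1 dB

24.1 dB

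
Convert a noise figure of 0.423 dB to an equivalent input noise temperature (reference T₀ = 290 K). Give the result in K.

29.7 K

F = 10^(0.423/10) = 1.1023
T_e = (F − 1)·T₀ = (1.1023 − 1) × 290 = 29.7 K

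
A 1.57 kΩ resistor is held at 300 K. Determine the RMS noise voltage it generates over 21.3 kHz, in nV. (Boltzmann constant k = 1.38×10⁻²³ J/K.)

744 nV

V_n = √(4kTRB)
4kTRB = 4 × 1.38×10⁻²³ × 300 × 1.57×10³ × 2.13×10⁴ = 5.54×10⁻¹³ V²
V_n = √(5.54×10⁻¹³) = 7.44×10⁻⁷ V = 744 nV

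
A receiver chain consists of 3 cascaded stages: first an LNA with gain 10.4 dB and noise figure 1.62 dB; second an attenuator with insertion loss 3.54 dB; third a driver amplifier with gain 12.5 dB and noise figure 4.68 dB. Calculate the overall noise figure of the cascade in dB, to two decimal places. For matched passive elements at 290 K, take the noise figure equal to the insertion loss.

2.94 dB

Convert to linear (a loss of L dB is a gain of −L dB): F_i = 10^(NF_i/10), G_i = 10^(G_i,dB/10)
  Stage 1: F_1 = 10^(1.62/10) = 1.452, G_1 = 10^(10.4/10) = 10.96
  Stage 2: F_2 = 10^(3.54/10) = 2.259, G_2 = 10^(−3.54/10) = 0.4426
  Stage 3: F_3 = 10^(4.68/10) = 2.938, G_3 = 10^(12.5/10) = 17.78
Friis cascade:
  F = 1.452 + (2.259 − 1)/10.96 + (2.938 − 1)/4.853 = 1.966
NF = 10 log₁₀(1.966) = 2.94 dB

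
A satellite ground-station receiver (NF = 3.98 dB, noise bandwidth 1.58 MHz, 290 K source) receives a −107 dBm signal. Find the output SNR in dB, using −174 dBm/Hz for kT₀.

1.0 dB

Noise floor: N = −174 + 10 log₁₀(B) + NF
10 log₁₀(1.58×10⁶) = 61.99 dB
N = −174 + 61.99 + 3.98 = −108.03 dBm
SNR = P_sig − N = −107 − (−108.03) = 1.03 dB → 1.0 dB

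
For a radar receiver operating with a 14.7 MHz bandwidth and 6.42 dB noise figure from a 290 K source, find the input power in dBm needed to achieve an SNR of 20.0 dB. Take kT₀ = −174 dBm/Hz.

Sensitivity = −174 + 10 log₁₀(B) + NF + SNR_min
= −174 + 71.67 + 6.42 + 20.0
= −75.91 dBm → −75.9 dBm

−75.9 dBm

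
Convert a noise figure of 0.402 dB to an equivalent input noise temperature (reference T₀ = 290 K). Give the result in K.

F = 10^(0.402/10) = 1.09698
T_e = (F − 1)·T₀ = (1.09698 − 1) × 290 = 28.1 K

28.1 K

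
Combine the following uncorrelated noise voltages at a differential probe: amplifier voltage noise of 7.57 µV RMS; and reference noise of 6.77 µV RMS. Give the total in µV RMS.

Uncorrelated sources add in power (mean-square): V_tot = √(ΣV_i²)
V_tot = √[(7.57×10⁻⁶)² + (6.77×10⁻⁶)²] = 1.02×10⁻⁵ V = 10.2 µV

10.2 µV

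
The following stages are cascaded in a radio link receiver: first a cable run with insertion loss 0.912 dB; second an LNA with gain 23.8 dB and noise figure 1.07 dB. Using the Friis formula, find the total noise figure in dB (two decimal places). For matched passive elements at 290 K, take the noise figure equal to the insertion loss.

1.98 dB

Convert to linear (a loss of L dB is a gain of −L dB): F_i = 10^(NF_i/10), G_i = 10^(G_i,dB/10)
  Stage 1: F_1 = 10^(0.912/10) = 1.234, G_1 = 10^(−0.912/10) = 0.8106
  Stage 2: F_2 = 10^(1.07/10) = 1.279, G_2 = 10^(23.8/10) = 239.9
Friis cascade:
  F = 1.234 + (1.279 − 1)/0.8106 = 1.578
NF = 10 log₁₀(1.578) = 1.98 dB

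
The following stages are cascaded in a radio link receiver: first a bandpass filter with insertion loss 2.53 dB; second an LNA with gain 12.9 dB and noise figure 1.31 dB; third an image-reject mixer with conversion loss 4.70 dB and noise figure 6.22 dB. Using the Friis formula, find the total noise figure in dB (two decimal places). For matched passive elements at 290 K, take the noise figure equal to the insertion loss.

4.34 dB

Convert to linear (a loss of L dB is a gain of −L dB): F_i = 10^(NF_i/10), G_i = 10^(G_i,dB/10)
  Stage 1: F_1 = 10^(2.53/10) = 1.791, G_1 = 10^(−2.53/10) = 0.5585
  Stage 2: F_2 = 10^(1.31/10) = 1.352, G_2 = 10^(12.9/10) = 19.50
  Stage 3: F_3 = 10^(6.22/10) = 4.188, G_3 = 10^(−4.70/10) = 0.3388
Friis cascade:
  F = 1.791 + (1.352 − 1)/0.5585 + (4.188 − 1)/10.89 = 2.714
NF = 10 log₁₀(2.714) = 4.34 dB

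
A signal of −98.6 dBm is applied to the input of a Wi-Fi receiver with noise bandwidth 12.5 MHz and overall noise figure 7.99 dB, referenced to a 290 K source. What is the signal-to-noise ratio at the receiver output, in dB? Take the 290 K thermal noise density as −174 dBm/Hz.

−3.6 dB

Noise floor: N = −174 + 10 log₁₀(B) + NF
10 log₁₀(1.25×10⁷) = 70.97 dB
N = −174 + 70.97 + 7.99 = −95.04 dBm
SNR = P_sig − N = −98.6 − (−95.04) = −3.56 dB → −3.6 dB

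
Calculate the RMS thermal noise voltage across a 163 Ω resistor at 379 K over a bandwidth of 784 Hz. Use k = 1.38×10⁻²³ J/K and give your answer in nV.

V_n = √(4kTRB)
4kTRB = 4 × 1.38×10⁻²³ × 379 × 1.63×10² × 7.84×10² = 2.67×10⁻¹⁵ V²
V_n = √(2.67×10⁻¹⁵) = 5.17×10⁻⁸ V = 51.7 nV

51.7 nV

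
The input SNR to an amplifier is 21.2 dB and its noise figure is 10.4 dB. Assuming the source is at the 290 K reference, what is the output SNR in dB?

10.8 dB

By definition F = SNR_in/SNR_out, so in dB: SNR_out = SNR_in − NF
SNR_out = 21.2 − 10.4 = 10.8 dB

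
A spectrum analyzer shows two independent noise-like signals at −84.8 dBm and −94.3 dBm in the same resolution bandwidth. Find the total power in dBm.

Convert to linear, add, convert back:
P₁ = 3.31×10⁻¹² W, P₂ = 3.72×10⁻¹³ W
P_tot = 3.68×10⁻¹² W → 10 log₁₀(P_tot / 10⁻³) = −84.3 dBm

−84.3 dBm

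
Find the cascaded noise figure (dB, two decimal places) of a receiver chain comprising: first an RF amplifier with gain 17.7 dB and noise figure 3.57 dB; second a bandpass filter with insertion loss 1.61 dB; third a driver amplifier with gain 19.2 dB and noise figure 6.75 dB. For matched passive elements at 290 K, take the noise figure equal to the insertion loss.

3.76 dB

Convert to linear (a loss of L dB is a gain of −L dB): F_i = 10^(NF_i/10), G_i = 10^(G_i,dB/10)
  Stage 1: F_1 = 10^(3.57/10) = 2.275, G_1 = 10^(17.7/10) = 58.88
  Stage 2: F_2 = 10^(1.61/10) = 1.449, G_2 = 10^(−1.61/10) = 0.6902
  Stage 3: F_3 = 10^(6.75/10) = 4.732, G_3 = 10^(19.2/10) = 83.18
Friis cascade:
  F = 2.275 + (1.449 − 1)/58.88 + (4.732 − 1)/40.64 = 2.375
NF = 10 log₁₀(2.375) = 3.76 dB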